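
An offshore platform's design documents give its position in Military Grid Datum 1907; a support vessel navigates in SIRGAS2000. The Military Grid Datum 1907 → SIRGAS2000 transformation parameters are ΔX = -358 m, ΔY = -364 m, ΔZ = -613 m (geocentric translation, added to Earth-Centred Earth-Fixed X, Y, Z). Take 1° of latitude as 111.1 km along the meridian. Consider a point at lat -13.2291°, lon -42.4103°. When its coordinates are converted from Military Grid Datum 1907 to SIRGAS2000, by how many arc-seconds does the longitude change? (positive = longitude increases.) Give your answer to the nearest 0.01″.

Δλ = -16.98″

sin φ = -0.228845, cos φ = 0.973463, sin λ = -0.674435, cos λ = 0.738334.
East component: ΔE = −sin λ·ΔX + cos λ·ΔY = −(-0.674435)(-358) + (0.738334)(-364) = -510.20 m.
1° of latitude spans 111100 m; at latitude φ, 1° of longitude spans that × cos φ = 108151.7 m, so Δλ = -510.20 / 108151.7 × 3600 = -16.983″.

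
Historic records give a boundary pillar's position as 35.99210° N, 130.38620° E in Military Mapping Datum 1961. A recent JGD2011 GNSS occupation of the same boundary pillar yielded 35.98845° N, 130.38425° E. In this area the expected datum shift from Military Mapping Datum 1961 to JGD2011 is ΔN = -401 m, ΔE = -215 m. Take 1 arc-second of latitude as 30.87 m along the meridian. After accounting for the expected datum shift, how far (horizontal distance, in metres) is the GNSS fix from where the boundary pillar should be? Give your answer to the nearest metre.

40 m

Observed coordinate differences: Δφ = -0.00365°, Δλ = -0.00195°.
Converting to metres (1° lat = 111132 m, cos φ = 0.809098): observed ΔN = -405.6 m, observed ΔE = -175.3 m.
Subtracting the expected shift leaves a residual of -405.6 − (-401) = -4.6 m north and -175.3 − (-215) = 39.7 m east.
Residual distance = √((-4.6)² + 39.7²) = 39.9 m.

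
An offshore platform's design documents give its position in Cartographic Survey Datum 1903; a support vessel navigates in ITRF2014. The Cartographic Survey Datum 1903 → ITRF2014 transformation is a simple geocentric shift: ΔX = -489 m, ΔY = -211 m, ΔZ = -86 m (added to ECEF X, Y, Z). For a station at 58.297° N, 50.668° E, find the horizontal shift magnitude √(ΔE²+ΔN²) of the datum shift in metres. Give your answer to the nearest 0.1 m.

At φ = 58.297°, λ = 50.668°: sin φ = 0.850784, cos φ = 0.525516, sin λ = 0.773486, cos λ = 0.633813.
ΔE = −sin λ·ΔX + cos λ·ΔY = −(0.773486)·(-489) + (0.633813)·(-211) = 244.50 m.
ΔN = −sin φ cos λ·ΔX − sin φ sin λ·ΔY + cos φ·ΔZ = −(0.850784)(0.633813)(-489) − (0.850784)(0.773486)(-211) + (0.525516)(-86) = 357.35 m.
Horizontal magnitude = √(ΔE² + ΔN²) = √(244.50² + 357.35²) = 432.99 m.

433.0 m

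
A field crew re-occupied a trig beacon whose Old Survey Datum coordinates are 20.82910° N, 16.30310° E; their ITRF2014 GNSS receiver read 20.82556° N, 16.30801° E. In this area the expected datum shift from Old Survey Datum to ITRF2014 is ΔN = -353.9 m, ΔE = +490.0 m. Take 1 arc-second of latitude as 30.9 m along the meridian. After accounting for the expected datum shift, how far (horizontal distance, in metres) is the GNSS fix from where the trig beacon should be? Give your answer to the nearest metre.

Observed coordinate differences: Δφ = -0.00354°, Δλ = +0.00491°.
Converting to metres (1° lat = 111240 m, cos φ = 0.934645): observed ΔN = -393.8 m, observed ΔE = 510.5 m.
Subtracting the expected shift leaves a residual of -393.8 − (-353.9) = -39.9 m north and 510.5 − (490.0) = 20.5 m east.
Residual distance = √((-39.9)² + 20.5²) = 44.8 m.

45 m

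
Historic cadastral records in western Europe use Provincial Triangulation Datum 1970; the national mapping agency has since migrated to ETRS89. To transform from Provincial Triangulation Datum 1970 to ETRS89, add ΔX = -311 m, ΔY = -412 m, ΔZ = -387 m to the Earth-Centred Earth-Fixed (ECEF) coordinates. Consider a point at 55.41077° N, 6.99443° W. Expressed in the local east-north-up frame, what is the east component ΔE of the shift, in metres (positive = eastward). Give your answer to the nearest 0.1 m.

At φ = 55.41077°, λ = -6.99443°: sin φ = 0.823243, cos φ = 0.567689, sin λ = -0.121773, cos λ = 0.992558.
ΔE = −sin λ·ΔX + cos λ·ΔY = −(-0.121773)·(-311) + (0.992558)·(-412) = -446.81 m.

ΔE = -446.8 m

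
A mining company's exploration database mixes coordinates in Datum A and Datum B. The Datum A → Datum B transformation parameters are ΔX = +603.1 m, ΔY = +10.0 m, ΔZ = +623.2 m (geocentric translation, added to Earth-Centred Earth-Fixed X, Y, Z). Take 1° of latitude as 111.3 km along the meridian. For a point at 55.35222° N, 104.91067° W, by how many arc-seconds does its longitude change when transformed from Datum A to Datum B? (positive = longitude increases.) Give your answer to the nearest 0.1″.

sin φ = 0.822663, cos φ = 0.568530, sin λ = -0.966328, cos λ = -0.257313.
East component: ΔE = −sin λ·ΔX + cos λ·ΔY = −(-0.966328)(603.1) + (-0.257313)(10.0) = 580.22 m.
1° of latitude spans 111300 m; at latitude φ, 1° of longitude spans that × cos φ = 63277.4 m, so Δλ = 580.22 / 63277.4 × 3600 = 33.010″.

Δλ = 33.0″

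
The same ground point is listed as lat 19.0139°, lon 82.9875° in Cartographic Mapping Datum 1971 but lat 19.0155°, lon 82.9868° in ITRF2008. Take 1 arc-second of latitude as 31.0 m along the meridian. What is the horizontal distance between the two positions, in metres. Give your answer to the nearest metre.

193 m

Δφ = 19.0155° − 19.0139° = +0.0016°; Δλ = 82.9868° − 82.9875° = -0.0007°.
1° of latitude = 3600 × 31.00 = 111600 m.
ΔN = Δφ × 111600 = 178.6 m; ΔE = Δλ × 111600 × cos(19.0139°) = -0.0007 × 111600 × 0.945440 = -73.9 m.
Distance = √(ΔE² + ΔN²) = √((-73.9)² + 178.6²) = 193.2 m.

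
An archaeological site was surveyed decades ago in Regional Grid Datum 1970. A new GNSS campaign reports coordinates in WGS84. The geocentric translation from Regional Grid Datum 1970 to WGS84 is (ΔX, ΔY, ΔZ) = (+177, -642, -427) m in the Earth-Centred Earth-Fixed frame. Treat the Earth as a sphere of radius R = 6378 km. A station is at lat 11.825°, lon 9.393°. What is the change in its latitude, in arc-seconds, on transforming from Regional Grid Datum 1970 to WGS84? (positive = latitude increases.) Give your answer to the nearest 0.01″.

Δφ = -13.98″

sin φ = 0.204923, cos φ = 0.978778, sin λ = 0.163205, cos λ = 0.986592.
North component: ΔN = −sin φ cos λ·ΔX − sin φ sin λ·ΔY + cos φ·ΔZ = −(0.204923)(0.986592)(177) − (0.204923)(0.163205)(-642) + (0.978778)(-427) = -432.25 m.
1° of latitude spans πR/180 = 111317 m, so Δφ = -432.25 / 111317 × 3600 = -13.979″.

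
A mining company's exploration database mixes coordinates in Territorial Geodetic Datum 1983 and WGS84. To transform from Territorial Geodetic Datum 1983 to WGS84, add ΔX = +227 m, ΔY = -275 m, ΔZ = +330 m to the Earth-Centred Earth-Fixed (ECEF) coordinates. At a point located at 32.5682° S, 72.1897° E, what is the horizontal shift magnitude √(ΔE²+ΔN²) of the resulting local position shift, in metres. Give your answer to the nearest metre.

347 m

At φ = -32.5682°, λ = 72.1897°: sin φ = -0.538303, cos φ = 0.842751, sin λ = 0.952074, cos λ = 0.305866.
ΔE = −sin λ·ΔX + cos λ·ΔY = −(0.952074)·(227) + (0.305866)·(-275) = -300.23 m.
ΔN = −sin φ cos λ·ΔX − sin φ sin λ·ΔY + cos φ·ΔZ = −(-0.538303)(0.305866)(227) − (-0.538303)(0.952074)(-275) + (0.842751)(330) = 174.54 m.
Horizontal magnitude = √(ΔE² + ΔN²) = √((-300.23)² + 174.54²) = 347.28 m.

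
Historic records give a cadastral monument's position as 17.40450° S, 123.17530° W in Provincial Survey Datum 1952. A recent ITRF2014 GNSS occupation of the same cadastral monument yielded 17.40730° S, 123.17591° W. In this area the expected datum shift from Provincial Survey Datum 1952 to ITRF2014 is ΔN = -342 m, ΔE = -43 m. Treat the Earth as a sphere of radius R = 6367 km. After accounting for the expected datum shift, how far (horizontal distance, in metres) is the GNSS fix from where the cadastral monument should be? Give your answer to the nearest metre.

Observed coordinate differences: Δφ = -0.00280°, Δλ = -0.00061°.
Converting to metres (1° lat = 111125 m, cos φ = 0.954217): observed ΔN = -311.2 m, observed ΔE = -64.7 m.
Subtracting the expected shift leaves a residual of -311.2 − (-342) = 30.8 m north and -64.7 − (-43) = -21.7 m east.
Residual distance = √(30.8² + (-21.7)²) = 37.7 m.

38 m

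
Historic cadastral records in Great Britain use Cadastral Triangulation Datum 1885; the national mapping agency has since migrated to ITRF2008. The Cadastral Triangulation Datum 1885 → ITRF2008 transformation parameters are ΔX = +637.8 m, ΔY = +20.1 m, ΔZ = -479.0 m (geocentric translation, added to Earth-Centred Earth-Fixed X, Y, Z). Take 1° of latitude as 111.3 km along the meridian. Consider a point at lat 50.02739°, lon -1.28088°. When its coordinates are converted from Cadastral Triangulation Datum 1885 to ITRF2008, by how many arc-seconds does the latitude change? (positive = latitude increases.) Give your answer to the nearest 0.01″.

Δφ = -25.75″

sin φ = 0.766352, cos φ = 0.642421, sin λ = -0.022354, cos λ = 0.999750.
North component: ΔN = −sin φ cos λ·ΔX − sin φ sin λ·ΔY + cos φ·ΔZ = −(0.766352)(0.999750)(637.8) − (0.766352)(-0.022354)(20.1) + (0.642421)(-479.0) = -796.03 m.
1° of latitude spans 111300 m, so Δφ = -796.03 / 111300 × 3600 = -25.748″.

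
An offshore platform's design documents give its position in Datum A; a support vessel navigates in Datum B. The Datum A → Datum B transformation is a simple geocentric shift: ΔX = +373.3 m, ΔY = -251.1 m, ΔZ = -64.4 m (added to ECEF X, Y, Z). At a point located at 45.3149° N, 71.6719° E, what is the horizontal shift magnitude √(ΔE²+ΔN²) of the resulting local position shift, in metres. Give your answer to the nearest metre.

435 m

At φ = 45.3149°, λ = 71.6719°: sin φ = 0.710982, cos φ = 0.703210, sin λ = 0.949271, cos λ = 0.314458.
ΔE = −sin λ·ΔX + cos λ·ΔY = −(0.949271)·(373.3) + (0.314458)·(-251.1) = -433.32 m.
ΔN = −sin φ cos λ·ΔX − sin φ sin λ·ΔY + cos φ·ΔZ = −(0.710982)(0.314458)(373.3) − (0.710982)(0.949271)(-251.1) + (0.703210)(-64.4) = 40.72 m.
Horizontal magnitude = √(ΔE² + ΔN²) = √((-433.32)² + 40.72²) = 435.23 m.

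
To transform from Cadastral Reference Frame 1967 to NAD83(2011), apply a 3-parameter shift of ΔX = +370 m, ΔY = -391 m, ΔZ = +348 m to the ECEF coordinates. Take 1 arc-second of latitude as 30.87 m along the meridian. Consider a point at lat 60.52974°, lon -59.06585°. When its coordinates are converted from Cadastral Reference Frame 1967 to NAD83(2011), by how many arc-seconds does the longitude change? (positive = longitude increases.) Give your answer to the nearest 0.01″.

sin φ = 0.870611, cos φ = 0.491972, sin λ = -0.857759, cos λ = 0.514053.
East component: ΔE = −sin λ·ΔX + cos λ·ΔY = −(-0.857759)(370) + (0.514053)(-391) = 116.38 m.
1° of latitude spans 3600 × 30.87 = 111132 m; at latitude φ, 1° of longitude spans that × cos φ = 54673.8 m, so Δλ = 116.38 / 54673.8 × 3600 = 7.663″.

Δλ = 7.66″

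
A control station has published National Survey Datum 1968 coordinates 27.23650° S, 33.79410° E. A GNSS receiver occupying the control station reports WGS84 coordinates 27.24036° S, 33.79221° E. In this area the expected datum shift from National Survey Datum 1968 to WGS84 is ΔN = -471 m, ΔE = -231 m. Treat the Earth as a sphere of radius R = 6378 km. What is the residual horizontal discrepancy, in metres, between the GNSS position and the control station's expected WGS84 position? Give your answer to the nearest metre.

Observed coordinate differences: Δφ = -0.00386°, Δλ = -0.00189°.
Converting to metres (1° lat = 111317 m, cos φ = 0.889125): observed ΔN = -429.7 m, observed ΔE = -187.1 m.
Subtracting the expected shift leaves a residual of -429.7 − (-471) = 41.3 m north and -187.1 − (-231) = 43.9 m east.
Residual distance = √(41.3² + 43.9²) = 60.3 m.

60 m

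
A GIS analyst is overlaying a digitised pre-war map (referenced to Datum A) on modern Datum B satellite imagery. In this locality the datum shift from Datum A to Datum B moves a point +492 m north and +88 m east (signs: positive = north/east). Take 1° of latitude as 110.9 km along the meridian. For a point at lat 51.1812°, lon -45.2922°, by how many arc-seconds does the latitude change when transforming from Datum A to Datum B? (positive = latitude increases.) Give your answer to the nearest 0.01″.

Δφ = 15.97″

1° of latitude = 110.9 km, so Δφ = 492.0 / 110900 = 0.0044364° = 15.971″.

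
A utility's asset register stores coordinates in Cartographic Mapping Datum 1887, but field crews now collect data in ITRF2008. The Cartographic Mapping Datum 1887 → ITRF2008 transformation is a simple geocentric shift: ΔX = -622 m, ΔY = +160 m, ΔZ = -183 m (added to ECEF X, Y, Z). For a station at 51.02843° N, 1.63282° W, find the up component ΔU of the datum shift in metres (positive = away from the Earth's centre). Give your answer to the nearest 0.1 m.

ΔU = -536.2 m

The local up (radial) axis is (cos φ cos λ, cos φ sin λ, sin φ), giving ΔU = -391.039 − 2.867 − 142.275 = -536.18 m.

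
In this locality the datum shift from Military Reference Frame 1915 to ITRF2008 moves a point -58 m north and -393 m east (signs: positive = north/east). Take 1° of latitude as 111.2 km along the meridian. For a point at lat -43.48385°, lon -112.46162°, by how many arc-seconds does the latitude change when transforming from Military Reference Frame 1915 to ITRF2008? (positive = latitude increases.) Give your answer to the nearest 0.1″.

1° of latitude = 111.2 km, so Δφ = -58.0 / 111200 = -0.0005216° = -1.878″.

Δφ = -1.9″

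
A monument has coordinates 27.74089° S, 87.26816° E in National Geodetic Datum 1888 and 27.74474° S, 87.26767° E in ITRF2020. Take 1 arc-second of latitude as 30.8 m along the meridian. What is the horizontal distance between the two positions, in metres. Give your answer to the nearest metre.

430 m

Δφ = -27.74474° − -27.74089° = -0.00385°; Δλ = 87.26767° − 87.26816° = -0.00049°.
1° of latitude = 3600 × 30.80 = 110880 m.
ΔN = Δφ × 110880 = -426.9 m; ΔE = Δλ × 110880 × cos(-27.74089°) = -0.00049 × 110880 × 0.885062 = -48.1 m.
Distance = √(ΔE² + ΔN²) = √((-48.1)² + (-426.9)²) = 429.6 m.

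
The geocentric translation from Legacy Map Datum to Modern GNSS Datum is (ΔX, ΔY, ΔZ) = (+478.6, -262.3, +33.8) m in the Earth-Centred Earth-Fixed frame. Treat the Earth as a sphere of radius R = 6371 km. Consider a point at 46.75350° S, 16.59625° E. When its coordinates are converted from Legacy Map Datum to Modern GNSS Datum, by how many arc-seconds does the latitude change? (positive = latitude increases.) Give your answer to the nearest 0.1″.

sin φ = -0.728413, cos φ = 0.685138, sin λ = 0.285626, cos λ = 0.958341.
North component: ΔN = −sin φ cos λ·ΔX − sin φ sin λ·ΔY + cos φ·ΔZ = −(-0.728413)(0.958341)(478.6) − (-0.728413)(0.285626)(-262.3) + (0.685138)(33.8) = 302.68 m.
1° of latitude spans πR/180 = 111195 m, so Δφ = 302.68 / 111195 × 3600 = 9.799″.

Δφ = 9.8″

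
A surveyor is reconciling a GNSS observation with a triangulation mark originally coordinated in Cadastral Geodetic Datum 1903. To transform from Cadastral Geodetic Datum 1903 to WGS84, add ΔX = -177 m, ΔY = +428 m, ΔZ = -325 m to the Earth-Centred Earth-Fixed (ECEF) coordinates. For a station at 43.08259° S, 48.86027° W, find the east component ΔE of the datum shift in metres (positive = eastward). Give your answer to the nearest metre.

At φ = -43.08259°, λ = -48.86027°: sin φ = -0.683052, cos φ = 0.730370, sin λ = -0.753107, cos λ = 0.657898.
ΔE = −sin λ·ΔX + cos λ·ΔY = −(-0.753107)·(-177) + (0.657898)·(428) = 148.28 m.

ΔE = 148 m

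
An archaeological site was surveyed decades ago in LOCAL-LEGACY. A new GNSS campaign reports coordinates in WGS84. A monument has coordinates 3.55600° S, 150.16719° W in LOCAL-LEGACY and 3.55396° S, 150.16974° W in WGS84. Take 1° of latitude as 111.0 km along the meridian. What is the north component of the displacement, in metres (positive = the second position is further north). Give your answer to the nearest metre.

ΔN = 226 m

Δφ = -3.55396° − -3.55600° = +0.00204°; Δλ = -150.16974° − -150.16719° = -0.00255°.
ΔN = Δφ × 111000 = 226.4 m; ΔE = Δλ × 111000 × cos(-3.55600°) = -0.00255 × 111000 × 0.998075 = -282.5 m.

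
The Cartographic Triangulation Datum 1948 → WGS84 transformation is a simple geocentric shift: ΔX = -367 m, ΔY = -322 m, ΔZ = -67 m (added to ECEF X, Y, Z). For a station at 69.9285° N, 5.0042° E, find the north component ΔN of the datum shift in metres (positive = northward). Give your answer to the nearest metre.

ΔN = 347 m

The local north axis is (−sin φ cos λ, −sin φ sin λ, cos φ), giving ΔN = 343.396 + 26.382 − 22.994 = 346.78 m.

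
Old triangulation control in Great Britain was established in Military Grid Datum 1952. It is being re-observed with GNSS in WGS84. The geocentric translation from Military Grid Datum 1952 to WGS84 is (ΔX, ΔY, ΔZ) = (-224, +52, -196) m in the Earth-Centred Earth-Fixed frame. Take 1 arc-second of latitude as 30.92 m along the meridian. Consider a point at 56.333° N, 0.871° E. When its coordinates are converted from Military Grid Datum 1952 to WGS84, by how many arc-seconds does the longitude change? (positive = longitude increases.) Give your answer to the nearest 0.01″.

sin φ = 0.832274, cos φ = 0.554365, sin λ = 0.015201, cos λ = 0.999884.
East component: ΔE = −sin λ·ΔX + cos λ·ΔY = −(0.015201)(-224) + (0.999884)(52) = 55.40 m.
1° of latitude spans 3600 × 30.92 = 111312 m; at latitude φ, 1° of longitude spans that × cos φ = 61707.5 m, so Δλ = 55.40 / 61707.5 × 3600 = 3.232″.

Δλ = 3.23″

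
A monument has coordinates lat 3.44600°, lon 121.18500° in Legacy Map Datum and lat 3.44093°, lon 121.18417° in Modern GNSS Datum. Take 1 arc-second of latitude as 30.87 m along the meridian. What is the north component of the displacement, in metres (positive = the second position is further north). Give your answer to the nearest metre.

ΔN = -563 m

Δφ = 3.44093° − 3.44600° = -0.00507°; Δλ = 121.18417° − 121.18500° = -0.00083°.
1° of latitude = 3600 × 30.87 = 111132 m.
ΔN = Δφ × 111132 = -563.4 m; ΔE = Δλ × 111132 × cos(3.44600°) = -0.00083 × 111132 × 0.998192 = -92.1 m.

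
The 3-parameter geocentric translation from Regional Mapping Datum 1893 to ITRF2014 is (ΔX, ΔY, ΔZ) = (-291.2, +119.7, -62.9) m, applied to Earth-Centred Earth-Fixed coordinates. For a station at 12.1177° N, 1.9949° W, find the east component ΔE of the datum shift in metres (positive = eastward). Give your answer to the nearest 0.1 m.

ΔE = 109.5 m

At φ = 12.1177°, λ = -1.9949°: sin φ = 0.209921, cos φ = 0.977718, sin λ = -0.034811, cos λ = 0.999394.
ΔE = −sin λ·ΔX + cos λ·ΔY = −(-0.034811)·(-291.2) + (0.999394)·(119.7) = 109.49 m.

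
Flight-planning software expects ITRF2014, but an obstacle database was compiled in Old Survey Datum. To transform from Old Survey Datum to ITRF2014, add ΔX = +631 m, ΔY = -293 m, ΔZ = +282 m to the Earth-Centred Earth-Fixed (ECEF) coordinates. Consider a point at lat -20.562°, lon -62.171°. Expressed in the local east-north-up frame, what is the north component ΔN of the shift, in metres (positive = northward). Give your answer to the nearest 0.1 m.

ΔN = 458.5 m

The local north axis is (−sin φ cos λ, −sin φ sin λ, cos φ), giving ΔN = 103.460 + 91.006 + 264.035 = 458.50 m.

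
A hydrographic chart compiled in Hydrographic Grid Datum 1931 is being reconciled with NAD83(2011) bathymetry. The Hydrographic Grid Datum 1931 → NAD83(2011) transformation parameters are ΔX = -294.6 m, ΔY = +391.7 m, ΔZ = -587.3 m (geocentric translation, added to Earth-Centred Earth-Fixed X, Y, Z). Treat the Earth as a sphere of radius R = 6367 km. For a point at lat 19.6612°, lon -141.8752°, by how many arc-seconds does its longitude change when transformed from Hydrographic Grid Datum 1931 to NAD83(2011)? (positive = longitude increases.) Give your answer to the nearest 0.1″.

sin φ = 0.336458, cos φ = 0.941699, sin λ = -0.617376, cos λ = -0.786668.
East component: ΔE = −sin λ·ΔX + cos λ·ΔY = −(-0.617376)(-294.6) + (-0.786668)(391.7) = -490.02 m.
1° of latitude spans πR/180 = 111125 m; at latitude φ, 1° of longitude spans that × cos φ = 104646.4 m, so Δλ = -490.02 / 104646.4 × 3600 = -16.857″.

Δλ = -16.9″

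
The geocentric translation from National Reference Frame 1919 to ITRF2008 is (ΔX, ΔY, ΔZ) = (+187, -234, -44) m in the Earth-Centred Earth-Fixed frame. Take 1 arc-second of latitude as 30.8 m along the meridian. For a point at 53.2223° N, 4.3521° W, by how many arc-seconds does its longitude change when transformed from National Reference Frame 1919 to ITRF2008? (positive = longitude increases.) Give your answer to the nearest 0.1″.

Δλ = -11.9″

sin φ = 0.800964, cos φ = 0.598712, sin λ = -0.075885, cos λ = 0.997117.
East component: ΔE = −sin λ·ΔX + cos λ·ΔY = −(-0.075885)(187) + (0.997117)(-234) = -219.13 m.
1° of latitude spans 3600 × 30.80 = 110880 m; at latitude φ, 1° of longitude spans that × cos φ = 66385.2 m, so Δλ = -219.13 / 66385.2 × 3600 = -11.883″.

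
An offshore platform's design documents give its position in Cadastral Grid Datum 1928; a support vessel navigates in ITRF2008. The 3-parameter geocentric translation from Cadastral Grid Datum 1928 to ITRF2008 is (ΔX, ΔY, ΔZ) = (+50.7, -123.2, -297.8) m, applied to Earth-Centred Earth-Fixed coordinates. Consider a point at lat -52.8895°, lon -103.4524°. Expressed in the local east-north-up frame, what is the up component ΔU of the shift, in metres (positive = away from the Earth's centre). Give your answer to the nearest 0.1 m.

ΔU = 302.7 m

At φ = -52.8895°, λ = -103.4524°: sin φ = -0.797473, cos φ = 0.603354, sin λ = -0.972564, cos λ = -0.232637.
ΔU = cos φ cos λ·ΔX + cos φ sin λ·ΔY + sin φ·ΔZ = (0.603354)(-0.232637)(50.7) + (0.603354)(-0.972564)(-123.2) + (-0.797473)(-297.8) = 302.66 m.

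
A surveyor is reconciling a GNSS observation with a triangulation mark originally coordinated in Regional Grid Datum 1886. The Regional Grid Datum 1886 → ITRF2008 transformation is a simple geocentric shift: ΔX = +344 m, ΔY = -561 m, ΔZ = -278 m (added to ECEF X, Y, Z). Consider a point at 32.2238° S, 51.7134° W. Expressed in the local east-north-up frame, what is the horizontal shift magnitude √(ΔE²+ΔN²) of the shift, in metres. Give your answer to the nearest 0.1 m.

137.3 m

At φ = -32.2238°, λ = -51.7134°: sin φ = -0.533228, cos φ = 0.845972, sin λ = -0.784921, cos λ = 0.619595.
ΔE = −sin λ·ΔX + cos λ·ΔY = −(-0.784921)·(344) + (0.619595)·(-561) = -77.58 m.
ΔN = −sin φ cos λ·ΔX − sin φ sin λ·ΔY + cos φ·ΔZ = −(-0.533228)(0.619595)(344) − (-0.533228)(-0.784921)(-561) + (0.845972)(-278) = 113.27 m.
Horizontal magnitude = √(ΔE² + ΔN²) = √((-77.58)² + 113.27²) = 137.29 m.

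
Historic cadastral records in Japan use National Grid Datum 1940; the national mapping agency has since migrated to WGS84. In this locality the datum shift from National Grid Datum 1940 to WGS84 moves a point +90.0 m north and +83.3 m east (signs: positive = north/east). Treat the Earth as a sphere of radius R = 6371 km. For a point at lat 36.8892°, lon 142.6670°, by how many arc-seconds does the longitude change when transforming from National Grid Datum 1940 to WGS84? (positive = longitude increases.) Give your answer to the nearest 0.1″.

Δλ = 3.4″

At latitude 36.8892°, cos φ = 0.799798.
One radian of longitude at latitude φ spans R cos φ, so Δλ = ΔE / (R cos φ) = 83.3 / (6371000 × 0.799798) = 1.6348e-05 rad = 3.372″.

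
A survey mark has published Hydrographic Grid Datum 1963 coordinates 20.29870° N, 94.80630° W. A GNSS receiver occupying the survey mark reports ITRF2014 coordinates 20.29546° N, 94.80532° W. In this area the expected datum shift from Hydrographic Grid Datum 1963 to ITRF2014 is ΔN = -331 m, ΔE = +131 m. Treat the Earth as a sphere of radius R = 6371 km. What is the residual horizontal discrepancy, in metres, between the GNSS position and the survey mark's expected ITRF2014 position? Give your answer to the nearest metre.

41 m

Observed coordinate differences: Δφ = -0.00324°, Δλ = +0.00098°.
Converting to metres (1° lat = 111195 m, cos φ = 0.937897): observed ΔN = -360.3 m, observed ΔE = 102.2 m.
Subtracting the expected shift leaves a residual of -360.3 − (-331) = -29.3 m north and 102.2 − (131) = -28.8 m east.
Residual distance = √((-29.3)² + (-28.8)²) = 41.1 m.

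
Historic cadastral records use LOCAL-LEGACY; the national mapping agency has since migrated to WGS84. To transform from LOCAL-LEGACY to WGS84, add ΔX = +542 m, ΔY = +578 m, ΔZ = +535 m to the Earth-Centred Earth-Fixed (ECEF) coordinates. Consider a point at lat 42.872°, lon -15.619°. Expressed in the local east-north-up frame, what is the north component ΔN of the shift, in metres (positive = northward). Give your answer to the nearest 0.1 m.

ΔN = 142.8 m

At φ = 42.872°, λ = -15.619°: sin φ = 0.680363, cos φ = 0.732875, sin λ = -0.269239, cos λ = 0.963073.
ΔN = −sin φ cos λ·ΔX − sin φ sin λ·ΔY + cos φ·ΔZ = −(0.680363)(0.963073)(542) − (0.680363)(-0.269239)(578) + (0.732875)(535) = 142.83 m.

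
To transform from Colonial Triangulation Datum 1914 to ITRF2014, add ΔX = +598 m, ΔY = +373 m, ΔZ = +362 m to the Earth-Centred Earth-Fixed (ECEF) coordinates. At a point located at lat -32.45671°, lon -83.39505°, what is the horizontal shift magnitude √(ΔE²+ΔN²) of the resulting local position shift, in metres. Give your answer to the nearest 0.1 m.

The local east axis at (φ, λ) is (−sin λ, cos λ, 0), so ΔE = −sin(-83.39505°)·598 + cos(-83.39505°)·373 = 636.93 m.
The local north axis is (−sin φ cos λ, −sin φ sin λ, cos φ), giving ΔN = 36.914 − 198.846 + 305.455 = 143.52 m.
Horizontal magnitude = √(ΔE² + ΔN²) = √(636.93² + 143.52²) = 652.90 m.

652.9 m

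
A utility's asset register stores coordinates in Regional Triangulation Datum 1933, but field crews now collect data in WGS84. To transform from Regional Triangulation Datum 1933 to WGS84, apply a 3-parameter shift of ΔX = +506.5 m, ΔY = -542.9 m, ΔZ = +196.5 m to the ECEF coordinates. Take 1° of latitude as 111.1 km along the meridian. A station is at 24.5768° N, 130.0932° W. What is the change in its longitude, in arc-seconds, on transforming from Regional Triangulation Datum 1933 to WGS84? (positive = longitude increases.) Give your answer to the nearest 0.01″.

Δλ = 26.26″

sin φ = 0.415913, cos φ = 0.909405, sin λ = -0.764998, cos λ = -0.644033.
East component: ΔE = −sin λ·ΔX + cos λ·ΔY = −(-0.764998)(506.5) + (-0.644033)(-542.9) = 737.12 m.
1° of latitude spans 111100 m; at latitude φ, 1° of longitude spans that × cos φ = 101034.9 m, so Δλ = 737.12 / 101034.9 × 3600 = 26.264″.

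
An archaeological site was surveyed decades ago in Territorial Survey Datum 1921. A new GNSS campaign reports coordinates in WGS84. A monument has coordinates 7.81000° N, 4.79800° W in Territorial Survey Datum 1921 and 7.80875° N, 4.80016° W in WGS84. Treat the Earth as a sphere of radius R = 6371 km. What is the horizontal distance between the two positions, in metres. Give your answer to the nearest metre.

Δφ = 7.80875° − 7.81000° = -0.00125°; Δλ = -4.80016° − -4.79800° = -0.00216°.
1° along a meridian = πR/180 = 111195 m.
ΔN = Δφ × 111195 = -139.0 m; ΔE = Δλ × 111195 × cos(7.81000°) = -0.00216 × 111195 × 0.990724 = -238.0 m.
Distance = √(ΔE² + ΔN²) = √((-238.0)² + (-139.0)²) = 275.6 m.

276 m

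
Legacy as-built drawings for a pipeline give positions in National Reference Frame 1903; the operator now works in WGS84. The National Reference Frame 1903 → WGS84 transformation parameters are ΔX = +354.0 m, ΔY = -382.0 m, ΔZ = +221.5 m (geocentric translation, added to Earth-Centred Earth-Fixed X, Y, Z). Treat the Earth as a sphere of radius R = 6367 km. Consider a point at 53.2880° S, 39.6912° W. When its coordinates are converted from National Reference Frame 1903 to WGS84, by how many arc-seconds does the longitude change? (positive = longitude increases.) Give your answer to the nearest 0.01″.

Δλ = -3.68″

sin φ = -0.801650, cos φ = 0.597793, sin λ = -0.638650, cos λ = 0.769498.
East component: ΔE = −sin λ·ΔX + cos λ·ΔY = −(-0.638650)(354.0) + (0.769498)(-382.0) = -67.87 m.
1° of latitude spans πR/180 = 111125 m; at latitude φ, 1° of longitude spans that × cos φ = 66429.8 m, so Δλ = -67.87 / 66429.8 × 3600 = -3.678″.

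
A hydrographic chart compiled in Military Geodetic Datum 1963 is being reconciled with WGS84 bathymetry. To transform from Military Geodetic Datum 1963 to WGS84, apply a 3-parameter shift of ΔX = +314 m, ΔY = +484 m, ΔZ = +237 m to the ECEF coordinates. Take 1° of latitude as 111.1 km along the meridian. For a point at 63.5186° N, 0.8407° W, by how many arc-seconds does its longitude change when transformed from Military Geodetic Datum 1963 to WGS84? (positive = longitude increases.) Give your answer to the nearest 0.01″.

sin φ = 0.895079, cos φ = 0.445907, sin λ = -0.014672, cos λ = 0.999892.
East component: ΔE = −sin λ·ΔX + cos λ·ΔY = −(-0.014672)(314) + (0.999892)(484) = 488.56 m.
1° of latitude spans 111100 m; at latitude φ, 1° of longitude spans that × cos φ = 49540.3 m, so Δλ = 488.56 / 49540.3 × 3600 = 35.502″.

Δλ = 35.50″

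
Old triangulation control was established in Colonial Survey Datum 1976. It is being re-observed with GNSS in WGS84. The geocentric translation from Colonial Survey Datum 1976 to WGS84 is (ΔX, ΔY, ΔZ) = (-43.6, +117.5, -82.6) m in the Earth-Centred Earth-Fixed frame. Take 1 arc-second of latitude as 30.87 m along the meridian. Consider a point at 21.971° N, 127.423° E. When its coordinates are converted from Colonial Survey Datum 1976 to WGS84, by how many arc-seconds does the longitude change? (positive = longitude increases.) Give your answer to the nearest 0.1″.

sin φ = 0.374137, cos φ = 0.927373, sin λ = 0.794171, cos λ = -0.607695.
East component: ΔE = −sin λ·ΔX + cos λ·ΔY = −(0.794171)(-43.6) + (-0.607695)(117.5) = -36.78 m.
1° of latitude spans 3600 × 30.87 = 111132 m; at latitude φ, 1° of longitude spans that × cos φ = 103060.9 m, so Δλ = -36.78 / 103060.9 × 3600 = -1.285″.

Δλ = -1.3″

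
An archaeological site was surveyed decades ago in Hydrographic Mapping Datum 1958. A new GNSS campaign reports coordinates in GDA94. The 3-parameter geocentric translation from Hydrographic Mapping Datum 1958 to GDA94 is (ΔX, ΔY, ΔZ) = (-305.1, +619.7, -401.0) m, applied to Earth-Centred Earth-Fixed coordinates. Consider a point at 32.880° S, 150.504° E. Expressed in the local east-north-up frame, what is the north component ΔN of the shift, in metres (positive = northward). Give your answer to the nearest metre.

ΔN = -27 m

At φ = -32.880°, λ = 150.504°: sin φ = -0.542881, cos φ = 0.839809, sin λ = 0.492363, cos λ = -0.870390.
ΔN = −sin φ cos λ·ΔX − sin φ sin λ·ΔY + cos φ·ΔZ = −(-0.542881)(-0.870390)(-305.1) − (-0.542881)(0.492363)(619.7) + (0.839809)(-401.0) = -26.96 m.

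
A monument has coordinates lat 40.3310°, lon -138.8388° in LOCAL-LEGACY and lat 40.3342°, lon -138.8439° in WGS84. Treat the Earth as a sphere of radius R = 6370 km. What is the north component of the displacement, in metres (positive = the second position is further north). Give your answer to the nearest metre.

Δφ = 40.3342° − 40.3310° = +0.0032°; Δλ = -138.8439° − -138.8388° = -0.0051°.
1° along a meridian = πR/180 = 111177 m.
ΔN = Δφ × 111177 = 355.8 m; ΔE = Δλ × 111177 × cos(40.3310°) = -0.0051 × 111177 × 0.762318 = -432.2 m.

ΔN = 356 m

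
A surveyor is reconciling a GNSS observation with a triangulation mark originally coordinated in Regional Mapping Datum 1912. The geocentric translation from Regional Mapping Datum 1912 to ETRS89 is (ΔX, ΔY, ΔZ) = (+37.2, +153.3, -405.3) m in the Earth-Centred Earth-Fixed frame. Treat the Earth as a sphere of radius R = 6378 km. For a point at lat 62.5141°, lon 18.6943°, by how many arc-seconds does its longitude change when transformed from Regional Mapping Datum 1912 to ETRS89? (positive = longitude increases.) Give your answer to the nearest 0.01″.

sin φ = 0.887124, cos φ = 0.461530, sin λ = 0.320519, cos λ = 0.947242.
East component: ΔE = −sin λ·ΔX + cos λ·ΔY = −(0.320519)(37.2) + (0.947242)(153.3) = 133.29 m.
1° of latitude spans πR/180 = 111317 m; at latitude φ, 1° of longitude spans that × cos φ = 51376.2 m, so Δλ = 133.29 / 51376.2 × 3600 = 9.340″.

Δλ = 9.34″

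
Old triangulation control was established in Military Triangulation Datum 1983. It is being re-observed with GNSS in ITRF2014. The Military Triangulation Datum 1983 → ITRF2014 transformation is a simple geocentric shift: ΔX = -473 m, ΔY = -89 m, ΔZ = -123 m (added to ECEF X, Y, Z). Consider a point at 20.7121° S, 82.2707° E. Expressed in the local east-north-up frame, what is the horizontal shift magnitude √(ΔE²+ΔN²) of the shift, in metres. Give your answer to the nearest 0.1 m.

486.9 m

The local east axis at (φ, λ) is (−sin λ, cos λ, 0), so ΔE = −sin(82.2707°)·(-473) + cos(82.2707°)·(-89) = 456.73 m.
The local north axis is (−sin φ cos λ, −sin φ sin λ, cos φ), giving ΔN = -22.499 − 31.191 − 115.050 = -168.74 m.
Horizontal magnitude = √(ΔE² + ΔN²) = √(456.73² + (-168.74)²) = 486.91 m.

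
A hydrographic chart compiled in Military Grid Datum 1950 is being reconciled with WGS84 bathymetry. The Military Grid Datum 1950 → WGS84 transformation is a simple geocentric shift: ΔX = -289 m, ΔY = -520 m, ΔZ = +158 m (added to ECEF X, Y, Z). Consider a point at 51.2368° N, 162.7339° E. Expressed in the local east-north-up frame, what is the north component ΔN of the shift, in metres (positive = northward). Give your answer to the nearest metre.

ΔN = 4 m

At φ = 51.2368°, λ = 162.7339°: sin φ = 0.779740, cos φ = 0.626103, sin λ = 0.296810, cos λ = -0.954937.
ΔN = −sin φ cos λ·ΔX − sin φ sin λ·ΔY + cos φ·ΔZ = −(0.779740)(-0.954937)(-289) − (0.779740)(0.296810)(-520) + (0.626103)(158) = 4.08 m.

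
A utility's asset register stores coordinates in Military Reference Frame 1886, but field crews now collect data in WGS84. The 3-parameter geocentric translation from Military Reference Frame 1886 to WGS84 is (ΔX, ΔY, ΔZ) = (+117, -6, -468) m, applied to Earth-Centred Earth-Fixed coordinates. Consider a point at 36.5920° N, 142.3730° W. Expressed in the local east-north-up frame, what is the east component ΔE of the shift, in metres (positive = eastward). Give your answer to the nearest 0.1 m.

ΔE = 76.2 m

At φ = 36.5920°, λ = -142.3730°: sin φ = 0.596113, cos φ = 0.802901, sin λ = -0.610518, cos λ = -0.792002.
ΔE = −sin λ·ΔX + cos λ·ΔY = −(-0.610518)·(117) + (-0.792002)·(-6) = 76.18 m.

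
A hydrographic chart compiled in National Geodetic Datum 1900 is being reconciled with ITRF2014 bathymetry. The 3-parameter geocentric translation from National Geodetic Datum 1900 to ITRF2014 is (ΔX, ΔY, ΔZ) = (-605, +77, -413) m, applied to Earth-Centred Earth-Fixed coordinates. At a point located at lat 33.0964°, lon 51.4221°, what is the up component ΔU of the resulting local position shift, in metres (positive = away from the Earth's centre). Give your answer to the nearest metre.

The local up (radial) axis is (cos φ cos λ, cos φ sin λ, sin φ), giving ΔU = -316.055 + 50.429 − 225.518 = -491.14 m.

ΔU = -491 m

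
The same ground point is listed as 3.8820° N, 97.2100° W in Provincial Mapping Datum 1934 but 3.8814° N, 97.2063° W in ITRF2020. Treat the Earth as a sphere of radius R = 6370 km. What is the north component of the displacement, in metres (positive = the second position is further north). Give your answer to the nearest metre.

Δφ = 3.8814° − 3.8820° = -0.0006°; Δλ = -97.2063° − -97.2100° = +0.0037°.
1° along a meridian = πR/180 = 111177 m.
ΔN = Δφ × 111177 = -66.7 m; ΔE = Δλ × 111177 × cos(3.8820°) = +0.0037 × 111177 × 0.997706 = 410.4 m.

ΔN = -67 m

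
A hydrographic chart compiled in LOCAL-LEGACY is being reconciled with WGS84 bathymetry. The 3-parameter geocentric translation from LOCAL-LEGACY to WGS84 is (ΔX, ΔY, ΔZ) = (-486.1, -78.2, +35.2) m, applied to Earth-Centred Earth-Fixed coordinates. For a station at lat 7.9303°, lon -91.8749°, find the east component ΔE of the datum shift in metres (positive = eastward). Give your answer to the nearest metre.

ΔE = -483 m

At φ = 7.9303°, λ = -91.8749°: sin φ = 0.137968, cos φ = 0.990437, sin λ = -0.999465, cos λ = -0.032717.
ΔE = −sin λ·ΔX + cos λ·ΔY = −(-0.999465)·(-486.1) + (-0.032717)·(-78.2) = -483.28 m.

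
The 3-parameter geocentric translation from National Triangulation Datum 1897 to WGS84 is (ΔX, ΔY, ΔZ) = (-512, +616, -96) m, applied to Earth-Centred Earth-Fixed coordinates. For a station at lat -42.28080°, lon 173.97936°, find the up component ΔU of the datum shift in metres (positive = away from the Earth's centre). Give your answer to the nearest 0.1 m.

ΔU = 489.1 m

At φ = -42.28080°, λ = 173.97936°: sin φ = -0.672765, cos φ = 0.739857, sin λ = 0.104887, cos λ = -0.994484.
ΔU = cos φ cos λ·ΔX + cos φ sin λ·ΔY + sin φ·ΔZ = (0.739857)(-0.994484)(-512) + (0.739857)(0.104887)(616) + (-0.672765)(-96) = 489.10 m.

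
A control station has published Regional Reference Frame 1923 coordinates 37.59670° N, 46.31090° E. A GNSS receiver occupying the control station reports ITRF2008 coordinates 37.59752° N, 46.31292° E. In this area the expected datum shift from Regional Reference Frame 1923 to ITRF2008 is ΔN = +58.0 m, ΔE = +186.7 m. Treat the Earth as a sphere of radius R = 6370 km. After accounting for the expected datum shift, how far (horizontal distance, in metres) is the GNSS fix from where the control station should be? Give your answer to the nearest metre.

Observed coordinate differences: Δφ = +0.00082°, Δλ = +0.00202°.
Converting to metres (1° lat = 111177 m, cos φ = 0.792325): observed ΔN = 91.2 m, observed ΔE = 177.9 m.
Subtracting the expected shift leaves a residual of 91.2 − (58.0) = 33.2 m north and 177.9 − (186.7) = -8.8 m east.
Residual distance = √(33.2² + (-8.8)²) = 34.3 m.

34 m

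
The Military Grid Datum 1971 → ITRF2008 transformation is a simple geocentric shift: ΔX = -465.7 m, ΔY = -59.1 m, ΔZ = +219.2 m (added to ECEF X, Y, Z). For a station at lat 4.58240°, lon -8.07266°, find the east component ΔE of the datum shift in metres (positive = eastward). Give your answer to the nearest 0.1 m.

ΔE = -123.9 m

At φ = 4.58240°, λ = -8.07266°: sin φ = 0.079893, cos φ = 0.996803, sin λ = -0.140429, cos λ = 0.990091.
ΔE = −sin λ·ΔX + cos λ·ΔY = −(-0.140429)·(-465.7) + (0.990091)·(-59.1) = -123.91 m.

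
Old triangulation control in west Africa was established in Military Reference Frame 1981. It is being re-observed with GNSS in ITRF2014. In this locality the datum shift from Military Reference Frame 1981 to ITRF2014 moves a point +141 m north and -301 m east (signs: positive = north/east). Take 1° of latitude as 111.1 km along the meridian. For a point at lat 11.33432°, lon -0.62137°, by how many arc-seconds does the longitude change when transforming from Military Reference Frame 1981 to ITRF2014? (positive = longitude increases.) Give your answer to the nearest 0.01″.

Δλ = -9.95″

At latitude 11.33432°, cos φ = 0.980497.
1° of longitude at this latitude = 111.1 × cos φ = 108.93 km, so Δλ = -301.0 / 108933.2 = -0.0027632° = -9.947″.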